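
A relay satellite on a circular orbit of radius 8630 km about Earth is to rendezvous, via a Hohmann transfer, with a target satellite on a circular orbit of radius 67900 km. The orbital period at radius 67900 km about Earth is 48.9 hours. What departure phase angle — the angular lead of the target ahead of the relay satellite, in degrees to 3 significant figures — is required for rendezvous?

From Kepler's third law T² = 4π²r³/μ at r = 67900 km, T = 48.9 hours = 48.9 × 3600 s = 1.7604×10^5 s: μ = 4π²r³/T² = 3.98792×10^5 km³/s².
Semi-major axis of the transfer orbit: a_t = (8630 + 67900)/2 = 38265 km.
The half-period of the transfer ellipse is t = π√(a_t³/μ) = 37240 s.
The target's mean motion on its circular orbit is ω₂ = √(μ/r₂³) = 3.569×10^-5 rad/s.
Angle swept by the target during transfer: ω₂·t = 1.329 rad = 76.15°.
Arrival is 180° from departure on the ellipse, so φ = 180° − 76.15° = 104°.

φ = 104°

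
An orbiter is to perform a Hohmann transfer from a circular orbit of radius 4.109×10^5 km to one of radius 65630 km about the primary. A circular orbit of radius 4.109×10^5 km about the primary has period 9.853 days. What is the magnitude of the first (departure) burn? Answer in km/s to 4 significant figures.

Δv₁ = 1.441 km/s

From Kepler's third law T² = 4π²r³/μ at r = 4.109×10^5 km, T = 9.853 days = 9.853 × 86400 s = 8.512992×10^5 s: μ = 4π²r³/T² = 3.77923×10^6 km³/s².
Transfer-ellipse semi-major axis a_t = (r₁ + r₂)/2 = (4.109×10^5 + 65630)/2 = 2.38265×10^5 km.
Circular speed at r = 4.109×10^5 km: v_c = √(μ/r) = 3.033 km/s.
Transfer-orbit speed at the same r (vis-viva, a = a_t): v_t = √[μ(2/r − 1/a_t)] = 1.592 km/s.
Δv₁ = |v_t − v_c| = |1.592 − 3.033| = 1.441 km/s.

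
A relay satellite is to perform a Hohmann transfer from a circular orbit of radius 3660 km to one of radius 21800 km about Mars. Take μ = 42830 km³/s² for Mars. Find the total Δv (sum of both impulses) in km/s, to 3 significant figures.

Δv = 1.71 km/s

Semi-major axis of the transfer orbit: a_t = (3660 + 21800)/2 = 12730 km.
Circular speed at r₁: v₁ = √(μ/r₁) = √(42830/3660) = 3.421 km/s.
Transfer-orbit speed at r₁ (vis-viva equation): v_p = √[μ(2/r₁ − 1/a_t)] = 4.477 km/s.
First burn Δv₁ = |v_p − v₁| = 1.056 km/s.
Circular speed at r₂: v₂ = √(μ/r₂) = 1.4017 km/s.
Transfer-orbit speed at r₂: v_a = √[μ(2/r₂ − 1/a_t)] = 0.75157 km/s.
Second burn Δv₂ = |v₂ − v_a| = 0.6501 km/s.
Δv = Δv₁ + Δv₂ = 1.056 + 0.6501 = 1.706 km/s.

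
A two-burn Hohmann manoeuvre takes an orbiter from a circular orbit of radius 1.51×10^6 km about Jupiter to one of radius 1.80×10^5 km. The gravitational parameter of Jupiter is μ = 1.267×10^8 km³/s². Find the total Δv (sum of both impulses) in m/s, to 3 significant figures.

The Hohmann ellipse has a_t = (r₁ + r₂)/2 = 8.450×10^5 km.
Circular speed at r₁: v₁ = √(μ/r₁) = √(1.267×10^8/1.510×10^6) = 9.160 km/s.
Transfer-orbit speed at r₁ (vis-viva equation): v_a = √[μ(2/r₁ − 1/a_t)] = 4.228 km/s.
First burn Δv₁ = |v_a − v₁| = 4.932 km/s.
At r₂, v₂ = √(μ/r₂) = 26.531 km/s.
Transfer-orbit speed at r₂: v_p = √[μ(2/r₂ − 1/a_t)] = 35.466 km/s.
Second burn Δv₂ = |v₂ − v_p| = 8.935 km/s.
Δv = Δv₁ + Δv₂ = 4.932 + 8.935 = 13.87 km/s.

Δv = 13900 m/s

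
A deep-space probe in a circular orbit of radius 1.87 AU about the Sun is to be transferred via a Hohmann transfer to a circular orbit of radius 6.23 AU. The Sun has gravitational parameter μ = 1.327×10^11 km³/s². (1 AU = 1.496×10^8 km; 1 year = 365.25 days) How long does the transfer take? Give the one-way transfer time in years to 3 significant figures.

t = 4.08 years

In km: r₁ = 1.87 × 1.496×10^8 = 2.79752×10^8 km; r₂ = 6.23 × 1.496×10^8 = 9.32008×10^8 km.
Semi-major axis of the transfer orbit: a_t = (2.79752×10^8 + 9.32008×10^8)/2 = 6.0588×10^8 km.
Transfer time t = π√(a_t³/μ) = π√((6.0588×10^8)³ / 1.327×10^11) = 1.286×10^8 s.
Converting: 1.286×10^8 s ÷ 3.15576×10^7 s/year (365.25 × 86400) = 4.08 years.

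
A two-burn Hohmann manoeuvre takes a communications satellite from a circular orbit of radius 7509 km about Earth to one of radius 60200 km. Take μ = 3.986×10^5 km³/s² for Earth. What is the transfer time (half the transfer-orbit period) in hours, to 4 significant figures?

t = 8.610 hours

Transfer-ellipse semi-major axis a_t = (r₁ + r₂)/2 = (7509 + 60200)/2 = 33854.5 km.
Half the transfer-orbit period gives t = π√(a_t³/μ) = 30996 s.
Converting: 30996 s ÷ 3600 s/hour = 8.610 hours.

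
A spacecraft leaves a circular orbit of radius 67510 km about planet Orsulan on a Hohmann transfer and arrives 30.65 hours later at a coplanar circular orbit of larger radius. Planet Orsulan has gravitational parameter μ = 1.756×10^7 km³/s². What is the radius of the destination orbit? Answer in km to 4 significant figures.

Transfer time t = 30.65 hours = 1.1034×10^5 s, and t = π√(a_t³/μ).
So a_t = (μ t²/π²)^(1/3) = (1.756×10^7 × (1.1034×10^5)² / π²)^(1/3) = 2.7876×10^5 km.
Since a_t = (r₁ + r₂)/2, r₂ = 2a_t − r₁ = 2×2.7876×10^5 − 67510 = 4.9001×10^5 km.

r₂ = 4.900×10^5 km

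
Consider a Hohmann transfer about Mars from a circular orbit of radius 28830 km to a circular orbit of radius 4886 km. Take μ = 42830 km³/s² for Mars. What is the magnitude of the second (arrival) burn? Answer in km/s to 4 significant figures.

The Hohmann ellipse has a_t = (r₁ + r₂)/2 = 16858 km.
Circular speed at r = 4886 km: v_c = √(μ/r) = 2.9607 km/s.
Transfer-orbit speed at the same r (vis-viva, a = a_t): v_t = √[μ(2/r − 1/a_t)] = 3.8718 km/s.
Δv₂ = |v_t − v_c| = |3.8718 − 2.9607| = 0.9111 km/s.

Δv₂ = 0.9111 km/s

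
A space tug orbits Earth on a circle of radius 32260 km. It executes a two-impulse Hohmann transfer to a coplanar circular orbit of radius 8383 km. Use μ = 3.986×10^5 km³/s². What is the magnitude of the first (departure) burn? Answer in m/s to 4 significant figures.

Transfer-ellipse semi-major axis a_t = (r₁ + r₂)/2 = (32260 + 8383)/2 = 20321.5 km.
Circular speed at r = 32260 km: v_c = √(μ/r) = 3.515 km/s.
Transfer-orbit speed at the same r (vis-viva, a = a_t): v_t = √[μ(2/r − 1/a_t)] = 2.258 km/s.
Δv₁ = |v_t − v_c| = |2.258 − 3.515| = 1.257 km/s.

Δv₁ = 1257 m/s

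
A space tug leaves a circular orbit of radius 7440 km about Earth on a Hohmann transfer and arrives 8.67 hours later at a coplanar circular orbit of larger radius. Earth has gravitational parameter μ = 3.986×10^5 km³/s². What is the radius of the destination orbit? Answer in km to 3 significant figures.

r₂ = 60600 km

Transfer time t = 8.67 hours = 31212 s, and t = π√(a_t³/μ).
So a_t = (μ t²/π²)^(1/3) = (3.986×10^5 × (31212)² / π²)^(1/3) = 34012 km.
Since a_t = (r₁ + r₂)/2, r₂ = 2a_t − r₁ = 2×34012 − 7440 = 60584 km.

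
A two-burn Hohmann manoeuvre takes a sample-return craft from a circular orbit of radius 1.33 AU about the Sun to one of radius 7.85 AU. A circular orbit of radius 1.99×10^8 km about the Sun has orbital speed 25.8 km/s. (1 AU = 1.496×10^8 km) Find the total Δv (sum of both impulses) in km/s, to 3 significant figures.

Δv = 12.8 km/s

From the circular-orbit relation v² = μ/r at r = 1.99×10^8 km: μ = v²r = (25.8)² × 1.99×10^8 = 1.32462×10^11 km³/s².
In km: r₁ = 1.33 × 1.496×10^8 = 1.98968×10^8 km; r₂ = 7.85 × 1.496×10^8 = 1.17436×10^9 km.
Transfer-ellipse semi-major axis a_t = (r₁ + r₂)/2 = (1.98968×10^8 + 1.17436×10^9)/2 = 6.86664×10^8 km.
Circular speed at r₁: v₁ = √(μ/r₁) = √(1.32462×10^11/1.98968×10^8) = 25.8021 km/s.
On the transfer ellipse at r₁, vis-viva gives v_p = √[μ(2/r₁ − 1/a_t)] = 33.7430 km/s.
First burn Δv₁ = |v_p − v₁| = 7.9409 km/s.
Circular speed at r₂: v₂ = √(μ/r₂) = 10.62052 km/s.
Transfer-orbit speed at r₂: v_a = √[μ(2/r₂ − 1/a_t)] = 5.716959 km/s.
Second burn Δv₂ = |v₂ − v_a| = 4.9036 km/s.
Δv = Δv₁ + Δv₂ = 7.9409 + 4.9036 = 12.84 km/s.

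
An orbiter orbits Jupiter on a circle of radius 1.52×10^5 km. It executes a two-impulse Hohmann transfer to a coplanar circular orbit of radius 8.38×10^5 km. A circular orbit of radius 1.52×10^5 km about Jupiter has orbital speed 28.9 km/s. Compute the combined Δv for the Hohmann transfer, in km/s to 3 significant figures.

From the circular-orbit relation v² = μ/r at r = 1.52×10^5 km: μ = v²r = (28.9)² × 1.52×10^5 = 1.26952×10^8 km³/s².
The Hohmann ellipse has a_t = (r₁ + r₂)/2 = 4.950×10^5 km.
At r₁ the circular-orbit speed is v₁ = √(μ/r₁) = 28.900 km/s.
Transfer-orbit speed at r₁ (vis-viva equation): v_p = √[μ(2/r₁ − 1/a_t)] = 37.603 km/s.
First burn Δv₁ = |v_p − v₁| = 8.703 km/s.
At r₂, v₂ = √(μ/r₂) = 12.3083 km/s.
Transfer-orbit speed at r₂: v_a = √[μ(2/r₂ − 1/a_t)] = 6.82051 km/s.
Second burn Δv₂ = |v₂ − v_a| = 5.488 km/s.
Total Δv = Δv₁ + Δv₂ = 14.19 km/s.

Δv = 14.2 km/s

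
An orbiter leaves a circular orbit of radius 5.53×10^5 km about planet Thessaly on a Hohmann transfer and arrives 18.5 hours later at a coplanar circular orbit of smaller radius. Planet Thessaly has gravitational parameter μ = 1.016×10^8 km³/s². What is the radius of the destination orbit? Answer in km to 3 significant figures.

Transfer time t = 18.5 hours = 66600 s, and t = π√(a_t³/μ).
So a_t = (μ t²/π²)^(1/3) = (1.016×10^8 × (66600)² / π²)^(1/3) = 3.5742×10^5 km.
Since a_t = (r₁ + r₂)/2, r₂ = 2a_t − r₁ = 2×3.5742×10^5 − 5.530×10^5 = 1.6184×10^5 km.

r₂ = 1.62×10^5 km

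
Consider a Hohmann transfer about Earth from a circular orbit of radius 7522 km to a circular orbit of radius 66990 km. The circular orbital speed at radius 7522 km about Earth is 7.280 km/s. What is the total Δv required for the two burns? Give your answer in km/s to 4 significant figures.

Δv = 3.825 km/s

From the circular-orbit relation v² = μ/r at r = 7522 km: μ = v²r = (7.280)² × 7522 = 3.98654×10^5 km³/s².
The Hohmann ellipse has a_t = (r₁ + r₂)/2 = 37256 km.
Circular speed at r₁: v₁ = √(μ/r₁) = √(3.98654×10^5/7522) = 7.280 km/s.
Transfer-orbit speed at r₁ (vis-viva): v_p = √[μ(2/r₁ − 1/a_t)] = 9.762 km/s.
First burn Δv₁ = |v_p − v₁| = 2.482 km/s.
At r₂, v₂ = √(μ/r₂) = 2.439 km/s.
Transfer-orbit speed at r₂: v_a = √[μ(2/r₂ − 1/a_t)] = 1.096 km/s.
Second burn Δv₂ = |v₂ − v_a| = 1.343 km/s.
Total Δv = Δv₁ + Δv₂ = 3.825 km/s.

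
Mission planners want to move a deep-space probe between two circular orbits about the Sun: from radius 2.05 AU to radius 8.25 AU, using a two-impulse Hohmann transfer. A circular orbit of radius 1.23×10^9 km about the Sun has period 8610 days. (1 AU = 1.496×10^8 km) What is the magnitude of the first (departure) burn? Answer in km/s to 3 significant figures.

From Kepler's third law T² = 4π²r³/μ at r = 1.23×10^9 km, T = 8610 days = 8610 × 86400 s = 7.43904×10^8 s: μ = 4π²r³/T² = 1.32752×10^11 km³/s².
In km: r₁ = 2.05 × 1.496×10^8 = 3.0668×10^8 km; r₂ = 8.25 × 1.496×10^8 = 1.2342×10^9 km.
Semi-major axis of the transfer orbit: a_t = (3.0668×10^8 + 1.2342×10^9)/2 = 7.7044×10^8 km.
On the circular orbit at r = 3.0668×10^8 km, v_c = √(μ/r) = 20.805 km/s.
Vis-viva on the transfer ellipse at r = 3.0668×10^8 km gives v_t = √[μ(2/r − 1/a_t)] = 26.333 km/s.
Δv₁ = |v_t − v_c| = |26.333 − 20.805| = 5.528 km/s.

Δv₁ = 5.53 km/s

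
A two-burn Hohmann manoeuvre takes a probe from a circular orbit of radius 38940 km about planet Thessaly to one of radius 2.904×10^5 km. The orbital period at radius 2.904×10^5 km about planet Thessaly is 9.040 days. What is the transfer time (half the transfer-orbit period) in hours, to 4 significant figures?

t = 46.32 hours

From Kepler's third law T² = 4π²r³/μ at r = 2.904×10^5 km, T = 9.040 days = 9.040 × 86400 s = 7.81056×10^5 s: μ = 4π²r³/T² = 1.58484×10^6 km³/s².
Transfer-ellipse semi-major axis a_t = (r₁ + r₂)/2 = (38940 + 2.904×10^5)/2 = 1.6467×10^5 km.
Transfer time t = π√(a_t³/μ) = π√((1.6467×10^5)³ / 1.58484×10^6) = 1.6676×10^5 s.
Converting: 1.6676×10^5 s ÷ 3600 s/hour = 46.32 hours.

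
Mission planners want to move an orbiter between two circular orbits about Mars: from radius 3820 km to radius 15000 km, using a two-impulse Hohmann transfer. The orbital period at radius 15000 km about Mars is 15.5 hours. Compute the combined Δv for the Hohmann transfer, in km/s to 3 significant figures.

Δv = 1.49 km/s

From Kepler's third law T² = 4π²r³/μ at r = 15000 km, T = 15.5 hours = 15.5 × 3600 s = 55800 s: μ = 4π²r³/T² = 42792.2 km³/s².
Transfer-ellipse semi-major axis a_t = (r₁ + r₂)/2 = (3820 + 15000)/2 = 9410 km.
At r₁ the circular-orbit speed is v₁ = √(μ/r₁) = 3.34696 km/s.
On the transfer ellipse at r₁, vis-viva equation gives v_p = √[μ(2/r₁ − 1/a_t)] = 4.22573 km/s.
First burn Δv₁ = |v_p − v₁| = 0.8788 km/s.
Circular speed at r₂: v₂ = √(μ/r₂) = 1.68903 km/s.
Transfer-orbit speed at r₂: v_a = √[μ(2/r₂ − 1/a_t)] = 1.07615 km/s.
Second burn Δv₂ = |v₂ − v_a| = 0.6129 km/s.
Δv = Δv₁ + Δv₂ = 0.8788 + 0.6129 = 1.492 km/s.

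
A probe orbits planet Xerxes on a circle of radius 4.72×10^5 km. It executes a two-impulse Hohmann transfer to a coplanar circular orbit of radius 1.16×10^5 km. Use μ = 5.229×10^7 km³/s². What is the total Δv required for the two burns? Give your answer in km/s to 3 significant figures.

Transfer-ellipse semi-major axis a_t = (r₁ + r₂)/2 = (4.720×10^5 + 1.160×10^5)/2 = 2.940×10^5 km.
Circular speed at r₁: v₁ = √(μ/r₁) = √(5.229×10^7/4.720×10^5) = 10.525 km/s.
On the transfer ellipse at r₁, v² = μ(2/r − 1/a) gives v_a = √[μ(2/r₁ − 1/a_t)] = 6.6114 km/s.
First burn Δv₁ = |v_a − v₁| = 3.914 km/s.
At r₂, v₂ = √(μ/r₂) = 21.23 km/s.
Transfer-orbit speed at r₂: v_p = √[μ(2/r₂ − 1/a_t)] = 26.90 km/s.
Second burn Δv₂ = |v₂ − v_p| = 5.670 km/s.
Total Δv = Δv₁ + Δv₂ = 9.584 km/s.

Δv = 9.58 km/s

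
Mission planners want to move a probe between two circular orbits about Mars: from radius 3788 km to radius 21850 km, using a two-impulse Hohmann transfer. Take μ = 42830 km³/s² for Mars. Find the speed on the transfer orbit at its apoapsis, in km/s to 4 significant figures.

Transfer-ellipse semi-major axis a_t = (r₁ + r₂)/2 = (3788 + 21850)/2 = 12819 km.
The apoapsis of the transfer ellipse is at r = 21850 km.
Vis-viva: v = √[μ(2/r − 1/a_t)] = √[42830 × (2/21850 − 1/12819)] = 0.7611 km/s.

v = 0.7611 km/s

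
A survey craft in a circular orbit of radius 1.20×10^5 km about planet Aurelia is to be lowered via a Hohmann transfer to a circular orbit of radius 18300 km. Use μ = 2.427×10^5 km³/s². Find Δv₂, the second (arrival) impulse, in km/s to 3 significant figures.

Semi-major axis of the transfer orbit: a_t = (1.200×10^5 + 18300)/2 = 69150 km.
On the circular orbit at r = 18300 km, v_c = √(μ/r) = 3.6417 km/s.
Transfer-orbit speed at the same r (vis-viva, a = a_t): v_t = √[μ(2/r − 1/a_t)] = 4.7974 km/s.
Δv₂ = |v_t − v_c| = |4.7974 − 3.6417| = 1.156 km/s.

Δv₂ = 1.16 km/s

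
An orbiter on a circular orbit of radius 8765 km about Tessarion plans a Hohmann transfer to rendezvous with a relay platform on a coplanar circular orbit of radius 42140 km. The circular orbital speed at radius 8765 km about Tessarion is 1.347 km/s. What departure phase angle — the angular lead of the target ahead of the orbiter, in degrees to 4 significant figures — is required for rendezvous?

From the circular-orbit relation v² = μ/r at r = 8765 km: μ = v²r = (1.347)² × 8765 = 15903.3 km³/s².
Semi-major axis of the transfer orbit: a_t = (8765 + 42140)/2 = 25452.5 km.
The half-period of the transfer ellipse is t = π√(a_t³/μ) = 1.0116×10^5 s.
The target's mean motion on its circular orbit is ω₂ = √(μ/r₂³) = 1.4578×10^-5 rad/s.
Angle swept by the target during transfer: ω₂·t = 1.4747 rad = 84.49°.
The orbiter traverses 180° on the transfer ellipse, so the target must lead by 180° − 84.49° = 95.51°.

φ = 95.51°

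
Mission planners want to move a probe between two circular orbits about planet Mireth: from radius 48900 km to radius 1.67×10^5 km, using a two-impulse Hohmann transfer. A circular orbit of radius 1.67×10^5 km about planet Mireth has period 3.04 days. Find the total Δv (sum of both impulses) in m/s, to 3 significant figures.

From Kepler's third law T² = 4π²r³/μ at r = 1.67×10^5 km, T = 3.04 days = 3.04 × 86400 s = 2.62656×10^5 s: μ = 4π²r³/T² = 2.66523×10^6 km³/s².
Semi-major axis of the transfer orbit: a_t = (48900 + 1.670×10^5)/2 = 1.0795×10^5 km.
At r₁ the circular-orbit speed is v₁ = √(μ/r₁) = 7.3827 km/s.
Transfer-orbit speed at r₁ (vis-viva equation): v_p = √[μ(2/r₁ − 1/a_t)] = 9.1825 km/s.
First burn Δv₁ = |v_p − v₁| = 1.800 km/s.
Circular speed at r₂: v₂ = √(μ/r₂) = 3.995 km/s.
Transfer-orbit speed at r₂: v_a = √[μ(2/r₂ − 1/a_t)] = 2.689 km/s.
Second burn Δv₂ = |v₂ − v_a| = 1.306 km/s.
Δv = Δv₁ + Δv₂ = 1.800 + 1.306 = 3.106 km/s.

Δv = 3110 m/s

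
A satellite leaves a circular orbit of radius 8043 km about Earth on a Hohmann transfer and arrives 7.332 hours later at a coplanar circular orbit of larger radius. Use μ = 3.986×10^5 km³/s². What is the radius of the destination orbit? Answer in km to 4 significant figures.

r₂ = 52790 km

Transfer time t = 7.332 hours = 26395.2 s, and t = π√(a_t³/μ).
So a_t = (μ t²/π²)^(1/3) = (3.986×10^5 × (26395.2)² / π²)^(1/3) = 30416 km.
Since a_t = (r₁ + r₂)/2, r₂ = 2a_t − r₁ = 2×30416 − 8043 = 52789 km.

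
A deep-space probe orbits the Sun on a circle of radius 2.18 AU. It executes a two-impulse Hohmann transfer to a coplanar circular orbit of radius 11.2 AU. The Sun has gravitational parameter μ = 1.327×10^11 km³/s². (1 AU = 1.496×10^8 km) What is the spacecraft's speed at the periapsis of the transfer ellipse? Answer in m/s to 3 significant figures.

In km: r₁ = 2.18 × 1.496×10^8 = 3.26128×10^8 km; r₂ = 11.2 × 1.496×10^8 = 1.67552×10^9 km.
The Hohmann ellipse has a_t = (r₁ + r₂)/2 = 1.000824×10^9 km.
The periapsis of the transfer ellipse is at r = 3.26128×10^8 km.
Vis-viva: v = √[μ(2/r − 1/a_t)] = √[1.327×10^11 × (2/3.26128×10^8 − 1/1.000824×10^9)] = 26.10 km/s.

v = 26100 m/s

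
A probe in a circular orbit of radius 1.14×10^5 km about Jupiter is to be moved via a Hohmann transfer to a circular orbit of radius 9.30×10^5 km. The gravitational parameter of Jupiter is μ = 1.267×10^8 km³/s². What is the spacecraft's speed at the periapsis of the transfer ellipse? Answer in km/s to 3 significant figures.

Semi-major axis of the transfer orbit: a_t = (1.140×10^5 + 9.300×10^5)/2 = 5.220×10^5 km.
The periapsis of the transfer ellipse is at r = 1.140×10^5 km.
Applying v² = μ(2/r − 1/a_t): v = 44.50 km/s.

v = 44.5 km/s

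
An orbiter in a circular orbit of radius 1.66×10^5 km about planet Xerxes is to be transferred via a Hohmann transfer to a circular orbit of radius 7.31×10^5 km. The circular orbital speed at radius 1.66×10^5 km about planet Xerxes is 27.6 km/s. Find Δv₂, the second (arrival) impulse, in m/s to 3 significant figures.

From the circular-orbit relation v² = μ/r at r = 1.66×10^5 km: μ = v²r = (27.6)² × 1.66×10^5 = 1.26452×10^8 km³/s².
Transfer-ellipse semi-major axis a_t = (r₁ + r₂)/2 = (1.660×10^5 + 7.310×10^5)/2 = 4.485×10^5 km.
On the circular orbit at r = 7.310×10^5 km, v_c = √(μ/r) = 13.1524 km/s.
Transfer-orbit speed at the same r (vis-viva, a = a_t): v_t = √[μ(2/r − 1/a_t)] = 8.00161 km/s.
Δv₂ = |v_t − v_c| = |8.00161 − 13.1524| = 5.151 km/s.

Δv₂ = 5150 m/s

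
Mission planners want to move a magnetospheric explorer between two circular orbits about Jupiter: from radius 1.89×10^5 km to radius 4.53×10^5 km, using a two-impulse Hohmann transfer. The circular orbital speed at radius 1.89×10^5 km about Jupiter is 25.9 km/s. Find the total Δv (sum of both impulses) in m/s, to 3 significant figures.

Δv = 8760 m/s

From the circular-orbit relation v² = μ/r at r = 1.89×10^5 km: μ = v²r = (25.9)² × 1.89×10^5 = 1.26783×10^8 km³/s².
The Hohmann ellipse has a_t = (r₁ + r₂)/2 = 3.210×10^5 km.
Circular speed at r₁: v₁ = √(μ/r₁) = √(1.26783×10^8/1.890×10^5) = 25.9000 km/s.
Transfer-orbit speed at r₁ (vis-viva equation): v_p = √[μ(2/r₁ − 1/a_t)] = 30.7678 km/s.
First burn Δv₁ = |v_p − v₁| = 4.8678 km/s.
At r₂, v₂ = √(μ/r₂) = 16.72945 km/s.
Transfer-orbit speed at r₂: v_a = √[μ(2/r₂ − 1/a_t)] = 12.83689 km/s.
Second burn Δv₂ = |v₂ − v_a| = 3.8926 km/s.
Total Δv = Δv₁ + Δv₂ = 8.760 km/s.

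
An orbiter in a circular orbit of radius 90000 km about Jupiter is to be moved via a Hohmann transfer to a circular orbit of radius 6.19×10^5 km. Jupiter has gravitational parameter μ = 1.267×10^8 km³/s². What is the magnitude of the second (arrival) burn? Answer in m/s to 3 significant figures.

Δv₂ = 7100 m/s

Transfer-ellipse semi-major axis a_t = (r₁ + r₂)/2 = (90000 + 6.190×10^5)/2 = 3.545×10^5 km.
Circular speed at r = 6.190×10^5 km: v_c = √(μ/r) = 14.307 km/s.
Vis-viva on the transfer ellipse at r = 6.190×10^5 km gives v_t = √[μ(2/r − 1/a_t)] = 7.2087 km/s.
Δv₂ = |v_t − v_c| = |7.2087 − 14.307| = 7.098 km/s.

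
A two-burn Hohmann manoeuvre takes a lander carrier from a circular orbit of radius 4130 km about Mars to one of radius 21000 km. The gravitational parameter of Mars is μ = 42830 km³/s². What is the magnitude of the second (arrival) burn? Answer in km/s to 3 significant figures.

The Hohmann ellipse has a_t = (r₁ + r₂)/2 = 12565 km.
Circular speed at r = 21000 km: v_c = √(μ/r) = 1.42812 km/s.
Transfer-orbit speed at the same r (vis-viva, a = a_t): v_t = √[μ(2/r − 1/a_t)] = 0.818763 km/s.
Δv₂ = |v_t − v_c| = |0.818763 − 1.42812| = 0.6094 km/s.

Δv₂ = 0.609 km/s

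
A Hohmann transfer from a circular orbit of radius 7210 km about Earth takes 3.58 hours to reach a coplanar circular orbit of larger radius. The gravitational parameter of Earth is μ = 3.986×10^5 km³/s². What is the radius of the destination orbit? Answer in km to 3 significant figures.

r₂ = 30500 km

Transfer time t = 3.58 hours = 12888 s, and t = π√(a_t³/μ).
So a_t = (μ t²/π²)^(1/3) = (3.986×10^5 × (12888)² / π²)^(1/3) = 18860 km.
Since a_t = (r₁ + r₂)/2, r₂ = 2a_t − r₁ = 2×18860 − 7210 = 30510 km.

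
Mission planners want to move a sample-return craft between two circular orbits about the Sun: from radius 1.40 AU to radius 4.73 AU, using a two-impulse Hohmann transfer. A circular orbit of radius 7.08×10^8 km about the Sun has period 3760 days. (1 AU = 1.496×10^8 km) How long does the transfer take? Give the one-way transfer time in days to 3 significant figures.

From Kepler's third law T² = 4π²r³/μ at r = 7.08×10^8 km, T = 3760 days = 3760 × 86400 s = 3.24864×10^8 s: μ = 4π²r³/T² = 1.32757×10^11 km³/s².
In km: r₁ = 1.40 × 1.496×10^8 = 2.0944×10^8 km; r₂ = 4.73 × 1.496×10^8 = 7.07608×10^8 km.
The Hohmann ellipse has a_t = (r₁ + r₂)/2 = 4.58524×10^8 km.
Half the transfer-orbit period gives t = π√(a_t³/μ) = 8.466×10^7 s.
Converting: 8.466×10^7 s ÷ 86400 s/day = 980 days.

t = 980 days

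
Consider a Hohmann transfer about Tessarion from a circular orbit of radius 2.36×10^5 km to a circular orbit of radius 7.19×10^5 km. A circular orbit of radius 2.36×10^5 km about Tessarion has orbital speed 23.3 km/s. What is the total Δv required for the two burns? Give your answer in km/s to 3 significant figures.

Δv = 9.26 km/s

From the circular-orbit relation v² = μ/r at r = 2.36×10^5 km: μ = v²r = (23.3)² × 2.36×10^5 = 1.28122×10^8 km³/s².
Semi-major axis of the transfer orbit: a_t = (2.360×10^5 + 7.190×10^5)/2 = 4.775×10^5 km.
Circular speed at r₁: v₁ = √(μ/r₁) = √(1.28122×10^8/2.360×10^5) = 23.3000 km/s.
On the transfer ellipse at r₁, vis-viva equation gives v_p = √[μ(2/r₁ − 1/a_t)] = 28.5913 km/s.
First burn Δv₁ = |v_p − v₁| = 5.2913 km/s.
At r₂, v₂ = √(μ/r₂) = 13.34896 km/s.
Transfer-orbit speed at r₂: v_a = √[μ(2/r₂ − 1/a_t)] = 9.384622 km/s.
Second burn Δv₂ = |v₂ − v_a| = 3.9643 km/s.
Δv = Δv₁ + Δv₂ = 5.2913 + 3.9643 = 9.256 km/s.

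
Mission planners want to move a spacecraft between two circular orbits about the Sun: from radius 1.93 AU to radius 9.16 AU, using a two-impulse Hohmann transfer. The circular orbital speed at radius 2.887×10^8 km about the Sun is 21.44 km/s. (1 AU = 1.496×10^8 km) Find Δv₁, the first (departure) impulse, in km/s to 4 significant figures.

From the circular-orbit relation v² = μ/r at r = 2.887×10^8 km: μ = v²r = (21.44)² × 2.887×10^8 = 1.32708×10^11 km³/s².
In km: r₁ = 1.93 × 1.496×10^8 = 2.88728×10^8 km; r₂ = 9.16 × 1.496×10^8 = 1.370336×10^9 km.
The Hohmann ellipse has a_t = (r₁ + r₂)/2 = 8.29532×10^8 km.
Circular speed at r = 2.88728×10^8 km: v_c = √(μ/r) = 21.439 km/s.
Transfer-orbit speed at the same r (vis-viva, a = a_t): v_t = √[μ(2/r − 1/a_t)] = 27.555 km/s.
Δv₁ = |v_t − v_c| = |27.555 − 21.439| = 6.116 km/s.

Δv₁ = 6.116 km/s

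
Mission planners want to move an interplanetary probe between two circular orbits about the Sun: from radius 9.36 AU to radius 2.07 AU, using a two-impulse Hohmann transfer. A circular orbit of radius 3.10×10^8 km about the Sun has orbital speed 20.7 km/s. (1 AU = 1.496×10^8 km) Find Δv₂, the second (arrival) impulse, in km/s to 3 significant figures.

From the circular-orbit relation v² = μ/r at r = 3.10×10^8 km: μ = v²r = (20.7)² × 3.10×10^8 = 1.32832×10^11 km³/s².
In km: r₁ = 9.36 × 1.496×10^8 = 1.400256×10^9 km; r₂ = 2.07 × 1.496×10^8 = 3.09672×10^8 km.
Semi-major axis of the transfer orbit: a_t = (1.400256×10^9 + 3.09672×10^8)/2 = 8.54964×10^8 km.
Circular speed at r = 3.09672×10^8 km: v_c = √(μ/r) = 20.711 km/s.
Vis-viva on the transfer ellipse at r = 3.09672×10^8 km gives v_t = √[μ(2/r − 1/a_t)] = 26.505 km/s.
Δv₂ = |v_t − v_c| = |26.505 − 20.711| = 5.794 km/s.

Δv₂ = 5.79 km/s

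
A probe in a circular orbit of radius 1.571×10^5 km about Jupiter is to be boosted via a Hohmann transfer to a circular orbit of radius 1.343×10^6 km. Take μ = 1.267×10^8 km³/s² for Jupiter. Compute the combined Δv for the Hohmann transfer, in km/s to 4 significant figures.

Δv = 14.87 km/s

The Hohmann ellipse has a_t = (r₁ + r₂)/2 = 7.5005×10^5 km.
Circular speed at r₁: v₁ = √(μ/r₁) = √(1.267×10^8/1.571×10^5) = 28.399 km/s.
On the transfer ellipse at r₁, vis-viva gives v_p = √[μ(2/r₁ − 1/a_t)] = 38.001 km/s.
First burn Δv₁ = |v_p − v₁| = 9.602 km/s.
At r₂, v₂ = √(μ/r₂) = 9.713 km/s.
Transfer-orbit speed at r₂: v_a = √[μ(2/r₂ − 1/a_t)] = 4.445 km/s.
Second burn Δv₂ = |v₂ − v_a| = 5.268 km/s.
Total Δv = Δv₁ + Δv₂ = 14.87 km/s.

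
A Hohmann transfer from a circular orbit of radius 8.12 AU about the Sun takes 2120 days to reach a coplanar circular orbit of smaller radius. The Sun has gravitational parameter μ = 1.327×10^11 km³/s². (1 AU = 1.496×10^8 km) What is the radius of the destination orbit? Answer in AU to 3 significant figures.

r₂ = 2.13 AU

In km: r₁ = 8.12 × 1.496×10^8 = 1.214752×10^9 km.
Transfer time t = 2120 days = 1.83168×10^8 s, and t = π√(a_t³/μ).
So a_t = (μ t²/π²)^(1/3) = (1.327×10^11 × (1.83168×10^8)² / π²)^(1/3) = 7.6693×10^8 km.
Since a_t = (r₁ + r₂)/2, r₂ = 2a_t − r₁ = 2×7.6693×10^8 − 1.214752×10^9 = 3.19108×10^8 km.
In AU: r₂ = 3.19108×10^8 / 1.496×10^8 = 2.13 AU.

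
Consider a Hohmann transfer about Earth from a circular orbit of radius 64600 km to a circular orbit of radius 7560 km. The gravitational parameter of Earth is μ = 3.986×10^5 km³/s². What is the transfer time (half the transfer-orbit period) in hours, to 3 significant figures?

t = 9.47 hours

The Hohmann ellipse has a_t = (r₁ + r₂)/2 = 36080 km.
Transfer time t = π√(a_t³/μ) = π√((36080)³ / 3.986×10^5) = 34100 s.
Converting: 34100 s ÷ 3600 s/hour = 9.47 hours.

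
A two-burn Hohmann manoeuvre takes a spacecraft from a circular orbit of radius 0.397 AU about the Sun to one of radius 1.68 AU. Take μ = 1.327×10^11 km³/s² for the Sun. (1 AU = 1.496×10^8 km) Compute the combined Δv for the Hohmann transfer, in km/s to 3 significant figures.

In km: r₁ = 0.397 × 1.496×10^8 = 5.93912×10^7 km; r₂ = 1.68 × 1.496×10^8 = 2.51328×10^8 km.
The Hohmann ellipse has a_t = (r₁ + r₂)/2 = 1.553596×10^8 km.
Circular speed at r₁: v₁ = √(μ/r₁) = √(1.327×10^11/5.93912×10^7) = 47.27 km/s.
Transfer-orbit speed at r₁ (vis-viva equation): v_p = √[μ(2/r₁ − 1/a_t)] = 60.12 km/s.
First burn Δv₁ = |v_p − v₁| = 12.85 km/s.
Circular speed at r₂: v₂ = √(μ/r₂) = 22.978 km/s.
Transfer-orbit speed at r₂: v_a = √[μ(2/r₂ − 1/a_t)] = 14.207 km/s.
Second burn Δv₂ = |v₂ − v_a| = 8.771 km/s.
Δv = Δv₁ + Δv₂ = 12.85 + 8.771 = 21.62 km/s.

Δv = 21.6 km/s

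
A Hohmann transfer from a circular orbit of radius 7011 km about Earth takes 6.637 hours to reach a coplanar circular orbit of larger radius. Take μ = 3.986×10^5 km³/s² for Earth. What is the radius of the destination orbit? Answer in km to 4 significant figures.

r₂ = 49910 km

Transfer time t = 6.637 hours = 23893.2 s, and t = π√(a_t³/μ).
So a_t = (μ t²/π²)^(1/3) = (3.986×10^5 × (23893.2)² / π²)^(1/3) = 28462 km.
Since a_t = (r₁ + r₂)/2, r₂ = 2a_t − r₁ = 2×28462 − 7011 = 49913 km.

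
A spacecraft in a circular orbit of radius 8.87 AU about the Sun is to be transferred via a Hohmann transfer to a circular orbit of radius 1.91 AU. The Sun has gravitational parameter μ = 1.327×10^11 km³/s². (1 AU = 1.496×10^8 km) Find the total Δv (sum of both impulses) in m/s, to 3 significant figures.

In km: r₁ = 8.87 × 1.496×10^8 = 1.326952×10^9 km; r₂ = 1.91 × 1.496×10^8 = 2.85736×10^8 km.
The Hohmann ellipse has a_t = (r₁ + r₂)/2 = 8.06344×10^8 km.
At r₁ the circular-orbit speed is v₁ = √(μ/r₁) = 10.00 km/s.
On the transfer ellipse at r₁, vis-viva equation gives v_a = √[μ(2/r₁ − 1/a_t)] = 5.953 km/s.
First burn Δv₁ = |v_a − v₁| = 4.047 km/s.
At r₂, v₂ = √(μ/r₂) = 21.550 km/s.
Transfer-orbit speed at r₂: v_p = √[μ(2/r₂ − 1/a_t)] = 27.645 km/s.
Second burn Δv₂ = |v₂ − v_p| = 6.095 km/s.
Δv = Δv₁ + Δv₂ = 4.047 + 6.095 = 10.14 km/s.

Δv = 10100 m/s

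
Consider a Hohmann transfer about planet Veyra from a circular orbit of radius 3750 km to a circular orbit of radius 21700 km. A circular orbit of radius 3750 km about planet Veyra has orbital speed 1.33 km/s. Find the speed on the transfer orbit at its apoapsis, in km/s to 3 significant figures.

From the circular-orbit relation v² = μ/r at r = 3750 km: μ = v²r = (1.33)² × 3750 = 6633.38 km³/s².
Transfer-ellipse semi-major axis a_t = (r₁ + r₂)/2 = (3750 + 21700)/2 = 12725 km.
The apoapsis of the transfer ellipse is at r = 21700 km.
Vis-viva: v = √[μ(2/r − 1/a_t)] = √[6633.38 × (2/21700 − 1/12725)] = 0.3001 km/s.

v = 0.300 km/s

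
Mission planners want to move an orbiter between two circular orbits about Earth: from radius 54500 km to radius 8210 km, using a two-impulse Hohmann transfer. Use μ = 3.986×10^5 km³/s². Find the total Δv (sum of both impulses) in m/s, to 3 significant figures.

Semi-major axis of the transfer orbit: a_t = (54500 + 8210)/2 = 31355 km.
Circular speed at r₁: v₁ = √(μ/r₁) = √(3.986×10^5/54500) = 2.704397 km/s.
Transfer-orbit speed at r₁ (vis-viva): v_a = √[μ(2/r₁ − 1/a_t)] = 1.383849 km/s.
First burn Δv₁ = |v_a − v₁| = 1.3205 km/s.
Circular speed at r₂: v₂ = √(μ/r₂) = 6.9678 km/s.
Transfer-orbit speed at r₂: v_p = √[μ(2/r₂ − 1/a_t)] = 9.1863 km/s.
Second burn Δv₂ = |v₂ − v_p| = 2.2185 km/s.
Total Δv = Δv₁ + Δv₂ = 3.539 km/s.

Δv = 3540 m/s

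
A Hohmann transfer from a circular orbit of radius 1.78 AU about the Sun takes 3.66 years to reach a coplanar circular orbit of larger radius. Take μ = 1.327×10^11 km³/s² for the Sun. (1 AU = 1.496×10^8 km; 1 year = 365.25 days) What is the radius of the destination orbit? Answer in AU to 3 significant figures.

In km: r₁ = 1.78 × 1.496×10^8 = 2.66288×10^8 km.
Transfer time t = 3.66 years × 365.25 × 86400 s = 1.15500816×10^8 s, and t = π√(a_t³/μ).
So a_t = (μ t²/π²)^(1/3) = (1.327×10^11 × (1.15500816×10^8)² / π²)^(1/3) = 5.6396×10^8 km.
Since a_t = (r₁ + r₂)/2, r₂ = 2a_t − r₁ = 2×5.6396×10^8 − 2.66288×10^8 = 8.61632×10^8 km.
In AU: r₂ = 8.61632×10^8 / 1.496×10^8 = 5.76 AU.

r₂ = 5.76 AU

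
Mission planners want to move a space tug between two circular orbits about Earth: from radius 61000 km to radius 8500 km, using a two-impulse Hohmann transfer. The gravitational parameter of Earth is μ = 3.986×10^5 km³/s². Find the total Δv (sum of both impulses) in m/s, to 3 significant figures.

Semi-major axis of the transfer orbit: a_t = (61000 + 8500)/2 = 34750 km.
Circular speed at r₁: v₁ = √(μ/r₁) = √(3.986×10^5/61000) = 2.556 km/s.
Transfer-orbit speed at r₁ (vis-viva equation): v_a = √[μ(2/r₁ − 1/a_t)] = 1.264 km/s.
First burn Δv₁ = |v_a − v₁| = 1.292 km/s.
At r₂, v₂ = √(μ/r₂) = 6.848 km/s.
Transfer-orbit speed at r₂: v_p = √[μ(2/r₂ − 1/a_t)] = 9.073 km/s.
Second burn Δv₂ = |v₂ − v_p| = 2.225 km/s.
Δv = Δv₁ + Δv₂ = 1.292 + 2.225 = 3.517 km/s.

Δv = 3520 m/s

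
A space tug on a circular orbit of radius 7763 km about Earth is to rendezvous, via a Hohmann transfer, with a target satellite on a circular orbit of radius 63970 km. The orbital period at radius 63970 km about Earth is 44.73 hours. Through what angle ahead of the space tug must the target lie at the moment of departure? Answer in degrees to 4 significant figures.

From Kepler's third law T² = 4π²r³/μ at r = 63970 km, T = 44.73 hours = 44.73 × 3600 s = 1.61028×10^5 s: μ = 4π²r³/T² = 3.98553×10^5 km³/s².
The Hohmann ellipse has a_t = (r₁ + r₂)/2 = 35866.5 km.
Transfer time t = π√(a_t³/μ) = 33800 s.
The target's mean motion on its circular orbit is ω₂ = √(μ/r₂³) = 3.902×10^-5 rad/s.
Angle swept by the target during transfer: ω₂·t = 1.319 rad = 75.57°.
The space tug traverses 180° on the transfer ellipse, so the target must lead by 180° − 75.57° = 104.4°.

φ = 104.4°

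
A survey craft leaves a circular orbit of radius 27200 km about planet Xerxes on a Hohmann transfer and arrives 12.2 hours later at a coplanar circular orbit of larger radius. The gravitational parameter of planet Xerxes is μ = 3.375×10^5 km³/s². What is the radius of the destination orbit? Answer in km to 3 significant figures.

Transfer time t = 12.2 hours = 43920 s, and t = π√(a_t³/μ).
So a_t = (μ t²/π²)^(1/3) = (3.375×10^5 × (43920)² / π²)^(1/3) = 40405 km.
Since a_t = (r₁ + r₂)/2, r₂ = 2a_t − r₁ = 2×40405 − 27200 = 53610 km.

r₂ = 53600 km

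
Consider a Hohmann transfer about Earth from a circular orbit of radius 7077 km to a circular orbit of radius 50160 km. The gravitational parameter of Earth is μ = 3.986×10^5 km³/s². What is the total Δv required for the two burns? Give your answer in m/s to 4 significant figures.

Transfer-ellipse semi-major axis a_t = (r₁ + r₂)/2 = (7077 + 50160)/2 = 28618.5 km.
Circular speed at r₁: v₁ = √(μ/r₁) = √(3.986×10^5/7077) = 7.505 km/s.
On the transfer ellipse at r₁, vis-viva gives v_p = √[μ(2/r₁ − 1/a_t)] = 9.936 km/s.
First burn Δv₁ = |v_p − v₁| = 2.431 km/s.
At r₂, v₂ = √(μ/r₂) = 2.819 km/s.
Transfer-orbit speed at r₂: v_a = √[μ(2/r₂ − 1/a_t)] = 1.402 km/s.
Second burn Δv₂ = |v₂ − v_a| = 1.417 km/s.
Δv = Δv₁ + Δv₂ = 2.431 + 1.417 = 3.848 km/s.

Δv = 3848 m/s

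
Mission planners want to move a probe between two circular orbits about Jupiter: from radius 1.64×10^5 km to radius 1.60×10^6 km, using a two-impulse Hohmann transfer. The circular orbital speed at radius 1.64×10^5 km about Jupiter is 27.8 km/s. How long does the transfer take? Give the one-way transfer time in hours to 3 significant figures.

t = 64.2 hours

From the circular-orbit relation v² = μ/r at r = 1.64×10^5 km: μ = v²r = (27.8)² × 1.64×10^5 = 1.26746×10^8 km³/s².
The Hohmann ellipse has a_t = (r₁ + r₂)/2 = 8.820×10^5 km.
Transfer time t = π√(a_t³/μ) = π√((8.820×10^5)³ / 1.26746×10^8) = 2.311×10^5 s.
Converting: 2.311×10^5 s ÷ 3600 s/hour = 64.2 hours.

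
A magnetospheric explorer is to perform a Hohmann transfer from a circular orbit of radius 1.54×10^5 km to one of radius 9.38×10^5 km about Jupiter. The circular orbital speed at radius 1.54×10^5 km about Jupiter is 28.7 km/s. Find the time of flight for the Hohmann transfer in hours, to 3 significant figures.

t = 31.3 hours

From the circular-orbit relation v² = μ/r at r = 1.54×10^5 km: μ = v²r = (28.7)² × 1.54×10^5 = 1.26848×10^8 km³/s².
The Hohmann ellipse has a_t = (r₁ + r₂)/2 = 5.460×10^5 km.
By Kepler's third law the transfer-orbit period is T = 2π√(a_t³/μ), so t = T/2 = 1.1254×10^5 s.
Converting: 1.1254×10^5 s ÷ 3600 s/hour = 31.3 hours.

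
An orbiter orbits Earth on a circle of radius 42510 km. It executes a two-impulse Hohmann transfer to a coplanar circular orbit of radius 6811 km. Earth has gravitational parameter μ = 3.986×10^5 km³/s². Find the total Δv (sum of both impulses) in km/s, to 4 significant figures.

The Hohmann ellipse has a_t = (r₁ + r₂)/2 = 24660.5 km.
Circular speed at r₁: v₁ = √(μ/r₁) = √(3.986×10^5/42510) = 3.062 km/s.
Transfer-orbit speed at r₁ (vis-viva): v_a = √[μ(2/r₁ − 1/a_t)] = 1.609 km/s.
First burn Δv₁ = |v_a − v₁| = 1.453 km/s.
At r₂, v₂ = √(μ/r₂) = 7.6500 km/s.
Transfer-orbit speed at r₂: v_p = √[μ(2/r₂ − 1/a_t)] = 10.044 km/s.
Second burn Δv₂ = |v₂ − v_p| = 2.394 km/s.
Δv = Δv₁ + Δv₂ = 1.453 + 2.394 = 3.847 km/s.

Δv = 3.847 km/s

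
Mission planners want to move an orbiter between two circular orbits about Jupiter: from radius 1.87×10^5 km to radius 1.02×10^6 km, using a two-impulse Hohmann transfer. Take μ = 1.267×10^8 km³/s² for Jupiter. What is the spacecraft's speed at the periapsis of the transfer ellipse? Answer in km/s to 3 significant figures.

v = 33.8 km/s

Semi-major axis of the transfer orbit: a_t = (1.870×10^5 + 1.020×10^6)/2 = 6.035×10^5 km.
The periapsis of the transfer ellipse is at r = 1.870×10^5 km.
From the vis-viva equation, v = √[μ(2/r − 1/a_t)] = 33.84 km/s.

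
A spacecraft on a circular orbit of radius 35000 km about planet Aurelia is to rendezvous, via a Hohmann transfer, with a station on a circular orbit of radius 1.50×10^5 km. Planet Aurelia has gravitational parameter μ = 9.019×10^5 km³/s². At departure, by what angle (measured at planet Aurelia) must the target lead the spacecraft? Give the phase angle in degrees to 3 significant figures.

Semi-major axis of the transfer orbit: a_t = (35000 + 1.500×10^5)/2 = 92500 km.
Transfer time t = π√(a_t³/μ) = 93064.3 s.
The target's mean motion on its circular orbit is ω₂ = √(μ/r₂³) = 1.63472×10^-5 rad/s.
Angle swept by the target during transfer: ω₂·t = 1.52134 rad = 87.17°.
The spacecraft traverses 180° on the transfer ellipse, so the target must lead by 180° − 87.17° = 92.8°.

φ = 92.8°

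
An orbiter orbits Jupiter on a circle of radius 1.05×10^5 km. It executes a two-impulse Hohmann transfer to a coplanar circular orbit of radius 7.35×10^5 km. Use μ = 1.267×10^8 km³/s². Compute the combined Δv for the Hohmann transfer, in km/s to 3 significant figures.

Δv = 17.8 km/s

Transfer-ellipse semi-major axis a_t = (r₁ + r₂)/2 = (1.050×10^5 + 7.350×10^5)/2 = 4.200×10^5 km.
At r₁ the circular-orbit speed is v₁ = √(μ/r₁) = 34.737 km/s.
Transfer-orbit speed at r₁ (v² = μ(2/r − 1/a)): v_p = √[μ(2/r₁ − 1/a_t)] = 45.953 km/s.
First burn Δv₁ = |v_p − v₁| = 11.216 km/s.
At r₂, v₂ = √(μ/r₂) = 13.1294 km/s.
Transfer-orbit speed at r₂: v_a = √[μ(2/r₂ − 1/a_t)] = 6.56470 km/s.
Second burn Δv₂ = |v₂ − v_a| = 6.5647 km/s.
Total Δv = Δv₁ + Δv₂ = 17.78 km/s.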